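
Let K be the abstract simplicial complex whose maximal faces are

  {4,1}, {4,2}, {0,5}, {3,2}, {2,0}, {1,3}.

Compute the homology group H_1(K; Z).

H_1 ≅ Z.

Fix the vertex order 0 < 1 < 2 < 3 < 4 < 5 and write every simplex with vertices in increasing order. Then dim K = 1 and the simplices of K are:

  0-simplices (6): [0], [1], [2], [3], [4], [5]
  1-simplices (6): [0,2], [0,5], [1,3], [1,4], [2,3], [2,4]

so the chain groups are C_0 ≅ Z^6, C_1 ≅ Z^6.

The boundary map ∂_1: C_1 → C_0 maps an edge to its endpoints' difference, ∂[p,q] = q − p. For instance
  ∂[0,2] = [2] − [0].
This gives a 6×6 integer matrix of rank 5; reducing to Smith normal form yields diagonal entries (1,1,1,1,1).

From H_k ≅ ker(∂_k) / im(∂_{k+1}) we obtain:

  H_1: rank ker ∂_1 − rank ∂_2 = (6 − 5) − 0 = 1, and there is no ∂_2, so H_1 ≅ Z.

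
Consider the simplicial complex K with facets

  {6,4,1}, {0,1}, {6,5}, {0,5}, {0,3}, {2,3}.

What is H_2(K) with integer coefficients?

H_2 = 0.

We work with the vertex ordering 0 < 1 < 2 < 3 < 4 < 5 < 6. The simplices of K, each written with vertices in increasing order, are:

  0-simplices (7): [0], [1], [2], [3], [4], [5], [6]
  1-simplices (8): [0,1], [0,3], [0,5], [1,4], [1,6], [2,3], [4,6], [5,6]
  2-simplices (1): [1,4,6]

giving chain groups C_0 ≅ Z^7, C_1 ≅ Z^8, C_2 ≅ Z^1.

The boundary map ∂_1: C_1 → C_0 sends each edge [p,q] (with p < q) to q − p. For instance
  ∂[0,3] = [3] − [0].
The resulting 7×8 matrix has rank 6, and its Smith normal form has invariant factors (1,1,1,1,1,1).

The boundary map ∂_2: C_2 → C_1 maps a triangle to the signed sum of its edges. For instance
  ∂[1,4,6] = [4,6] − [1,6] + [1,4].
The 8×1 boundary matrix has rank 1 and Smith normal form diag(1).

Now H_k = ker ∂_k / im ∂_{k+1}, so:

  H_2: rank ker ∂_2 − rank ∂_3 = (1 − 1) − 0 = 0, and there is no ∂_3, so H_2 = 0.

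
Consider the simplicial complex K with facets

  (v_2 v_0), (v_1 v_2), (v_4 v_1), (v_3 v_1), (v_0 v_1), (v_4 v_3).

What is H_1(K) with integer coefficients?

H_1 = Z^2.

Take the total order v_0 < v_1 < v_2 < v_3 < v_4 on the vertex set. Then K (dimension 1) consists of the simplices:

  0-simplices (5): [v_0], [v_1], [v_2], [v_3], [v_4]
  1-simplices (6): [v_0,v_1], [v_0,v_2], [v_1,v_2], [v_1,v_3], [v_1,v_4], [v_3,v_4]

Hence C_0 ≅ Z^5, C_1 ≅ Z^6.

∂_1: C_1 → C_0 maps an edge to its endpoints' difference, ∂[p,q] = q − p. For instance
  ∂[v_0,v_1] = [v_1] − [v_0].
As a 5×6 matrix over Z this has rank 4, with invariant factors (1,1,1,1).

Now H_k = ker ∂_k / im ∂_{k+1}, so:

  H_1: rank ker ∂_1 − rank ∂_2 = (6 − 4) − 0 = 2, and there is no ∂_2, so H_1 = Z^2.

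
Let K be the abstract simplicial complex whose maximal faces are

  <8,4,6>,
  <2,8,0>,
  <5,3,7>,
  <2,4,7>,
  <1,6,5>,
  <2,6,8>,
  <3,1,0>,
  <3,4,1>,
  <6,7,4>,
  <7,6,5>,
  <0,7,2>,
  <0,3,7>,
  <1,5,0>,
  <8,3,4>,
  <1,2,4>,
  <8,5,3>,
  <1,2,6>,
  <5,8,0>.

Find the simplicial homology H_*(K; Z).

H_0 = Z,  H_1 = Z ⊕ Z/2Z,  H_2 = 0.

We work with the vertex ordering 0 < 1 < 2 < 3 < 4 < 5 < 6 < 7 < 8. The simplices of K, each written with vertices in increasing order, are:

  0-simplices (9): [0], [1], [2], [3], [4], [5], [6], [7], [8]
  1-simplices (27): (27 of them)
  2-simplices (18): [0,1,3], [0,1,5], [0,2,7], [0,2,8], [0,3,7], [0,5,8], [1,2,4], [1,2,6], [1,3,4], [1,5,6], [2,4,7], [2,6,8], [3,4,8], [3,5,7], [3,5,8], [4,6,7], [4,6,8], [5,6,7]

so the chain groups are C_0 ≅ Z^9, C_1 ≅ Z^27, C_2 ≅ Z^18.

∂_1: C_1 → C_0 sends each edge [p,q] (with p < q) to q − p.
This gives a 9×27 integer matrix of rank 8; reducing to Smith normal form yields diagonal entries (1,1,1,1,1,1,1,1).

∂_2: C_2 → C_1 acts by ∂[p,q,r] = [q,r] − [p,r] + [p,q]. For instance
  ∂[4,6,8] = [6,8] − [4,8] + [4,6],
  ∂[1,3,4] = [3,4] − [1,4] + [1,3].
The resulting 27×18 matrix has rank 18, and its Smith normal form has invariant factors (1,1,1,1,1,1,1,1,1,1,1,1,1,1,1,1,1,2).

Reading off H_k = ker ∂_k / im ∂_{k+1}:

  H_0: rank C_0 − rank ∂_1 = 9 − 8 = 1, and the invariant factors of ∂_1 are all 1, so H_0 ≅ Z.
  H_1: rank ker ∂_1 − rank ∂_2 = (27 − 8) − 18 = 1, and ∂_2 has invariant factor 2 > 1, so H_1 ≅ Z ⊕ Z/2Z.
  H_2: rank ker ∂_2 − rank ∂_3 = (18 − 18) − 0 = 0, and there is no ∂_3, so H_2 ≅ 0.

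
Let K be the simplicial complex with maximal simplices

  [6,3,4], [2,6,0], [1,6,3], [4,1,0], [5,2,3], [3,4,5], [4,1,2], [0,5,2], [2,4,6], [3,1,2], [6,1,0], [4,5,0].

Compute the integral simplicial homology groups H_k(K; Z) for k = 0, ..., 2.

H_0 ≅ Z,  H_1 ≅ Z/2,  H_2 = 0.

Take the total order 0 < 1 < 2 < 3 < 4 < 5 < 6 on the vertex set. Then K (dimension 2) consists of the simplices:

  0-simplices (7): [0], [1], [2], [3], [4], [5], [6]
  1-simplices (18): [0,1], [0,2], [0,4], [0,5], [0,6], [1,2], [1,3], [1,4], [1,6], [2,3], [2,4], [2,5], [2,6], [3,4], [3,5], [3,6], [4,5], [4,6]
  2-simplices (12): [0,1,4], [0,1,6], [0,2,5], [0,2,6], [0,4,5], [1,2,3], [1,2,4], [1,3,6], [2,3,5], [2,4,6], [3,4,5], [3,4,6]

so the chain groups are C_0 ≅ Z^7, C_1 ≅ Z^18, C_2 ≅ Z^12.

Boundary ∂_1: C_1 → C_0 is given by ∂[p,q] = [q] − [p]. For instance
  ∂[4,6] = [6] − [4].
The resulting 7×18 matrix has rank 6, and its Smith normal form has invariant factors (1,1,1,1,1,1).

∂_2: C_2 → C_1 maps a triangle to the signed sum of its edges. For instance
  ∂[3,4,6] = [4,6] − [3,6] + [3,4],
  ∂[0,1,4] = [1,4] − [0,4] + [0,1].
The resulting 18×12 matrix has rank 12, and its Smith normal form has invariant factors (1,1,1,1,1,1,1,1,1,1,1,2).

Reading off H_k = ker ∂_k / im ∂_{k+1}:

  H_0: rank C_0 − rank ∂_1 = 7 − 6 = 1, and the invariant factors of ∂_1 are all 1, so H_0 = Z.
  H_1: rank ker ∂_1 − rank ∂_2 = (18 − 6) − 12 = 0, and ∂_2 has invariant factor 2 > 1, so H_1 = Z/2.
  H_2: rank ker ∂_2 − rank ∂_3 = (12 − 12) − 0 = 0, and there is no ∂_3, so H_2 = 0.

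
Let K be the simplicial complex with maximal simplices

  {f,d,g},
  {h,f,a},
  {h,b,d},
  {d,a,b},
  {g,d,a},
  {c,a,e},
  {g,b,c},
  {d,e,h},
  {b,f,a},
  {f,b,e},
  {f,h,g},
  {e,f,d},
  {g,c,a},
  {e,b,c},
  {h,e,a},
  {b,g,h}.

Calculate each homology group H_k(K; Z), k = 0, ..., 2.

H_0 = Z,  H_1 = Z^2,  H_2 = Z.

Take the total order a < b < c < d < e < f < g < h on the vertex set. Then K (dimension 2) consists of the simplices:

  0-simplices (8): a, b, c, d, e, f, g, h
  1-simplices (24): ab, ac, ad, ae, af, ag, ah, bc, bd, be, bf, bg, bh, ce, cg, de, df, dg, dh, ef, eh, fg, fh, gh
  2-simplices (16): abd, abf, ace, acg, adg, aeh, afh, bce, bcg, bdh, bef, bgh, def, deh, dfg, fgh

so the chain groups are C_0 ≅ Z^8, C_1 ≅ Z^24, C_2 ≅ Z^16.

Boundary ∂_1: C_1 → C_0 is given by ∂[p,q] = [q] − [p].
The 8×24 boundary matrix has rank 7 and Smith normal form diag(1,1,1,1,1,1,1).

Boundary ∂_2: C_2 → C_1 sends each 2-simplex [p,q,r] to [q,r] − [p,r] + [p,q]. For instance
  ∂deh = eh − dh + de,
  ∂dfg = fg − dg + df.
As a 24×16 matrix over Z this has rank 15, with invariant factors (1,1,1,1,1,1,1,1,1,1,1,1,1,1,1).

Now H_k = ker ∂_k / im ∂_{k+1}, so:

  H_0: rank C_0 − rank ∂_1 = 8 − 7 = 1, and the invariant factors of ∂_1 are all 1, so H_0 = Z.
  H_1: rank ker ∂_1 − rank ∂_2 = (24 − 7) − 15 = 2, and the invariant factors of ∂_2 are all 1, so H_1 = Z^2.
  H_2: rank ker ∂_2 − rank ∂_3 = (16 − 15) − 0 = 1, and there is no ∂_3, so H_2 = Z.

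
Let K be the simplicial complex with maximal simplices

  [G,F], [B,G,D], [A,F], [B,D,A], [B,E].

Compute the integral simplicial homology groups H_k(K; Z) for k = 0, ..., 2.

Take the total order A < B < D < E < F < G on the vertex set. Then K (dimension 2) consists of the simplices:

  0-simplices (6): A, B, D, E, F, G
  1-simplices (8): AB, AD, AF, BD, BE, BG, DG, FG
  2-simplices (2): ABD, BDG

so the chain groups are C_0 ≅ Z^6, C_1 ≅ Z^8, C_2 ≅ Z^2.

The boundary map ∂_1: C_1 → C_0 maps an edge to its endpoints' difference, ∂[p,q] = q − p. For instance
  ∂BE = E − B.
This gives a 6×8 integer matrix of rank 5; reducing to Smith normal form yields diagonal entries (1,1,1,1,1).

∂_2: C_2 → C_1 sends each 2-simplex [p,q,r] to [q,r] − [p,r] + [p,q]. For instance
  ∂BDG = DG − BG + BD,
  ∂ABD = BD − AD + AB.
This gives a 8×2 integer matrix of rank 2; reducing to Smith normal form yields diagonal entries (1,1).

From H_k ≅ ker(∂_k) / im(∂_{k+1}) we obtain:

  H_0: rank C_0 − rank ∂_1 = 6 − 5 = 1, and the invariant factors of ∂_1 are all 1, so H_0 ≅ Z.
  H_1: rank ker ∂_1 − rank ∂_2 = (8 − 5) − 2 = 1, and the invariant factors of ∂_2 are all 1, so H_1 ≅ Z.
  H_2: rank ker ∂_2 − rank ∂_3 = (2 − 2) − 0 = 0, and there is no ∂_3, so H_2 ≅ 0.

H_0 = Z,  H_1 = Z,  H_2 = 0.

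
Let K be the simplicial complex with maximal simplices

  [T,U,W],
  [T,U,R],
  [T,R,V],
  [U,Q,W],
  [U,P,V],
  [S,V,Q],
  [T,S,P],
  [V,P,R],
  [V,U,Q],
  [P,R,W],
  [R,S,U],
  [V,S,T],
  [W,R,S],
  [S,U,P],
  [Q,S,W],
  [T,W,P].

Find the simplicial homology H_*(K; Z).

K has 8 vertices, 24 edges, 16 triangles.
rank ∂_0 = 0, rank ∂_1 = 7 ⇒ b_0 = 8 − 0 − 7 = 1; all invariant factors of ∂_1 are 1 so no torsion. So H_0 = Z.
rank ∂_1 = 7, rank ∂_2 = 15 ⇒ b_1 = 24 − 7 − 15 = 2; all invariant factors of ∂_2 are 1 so no torsion. So H_1 = Z^2.
rank ∂_2 = 15, rank ∂_3 = 0 ⇒ b_2 = 16 − 15 − 0 = 1. So H_2 = Z.

H_0 = Z,  H_1 = Z^2,  H_2 = Z.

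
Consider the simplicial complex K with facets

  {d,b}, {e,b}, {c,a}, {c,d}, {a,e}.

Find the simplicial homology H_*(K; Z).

H_0 ≅ Z,  H_1 ≅ Z.

Fix the vertex order a < b < c < d < e and write every simplex with vertices in increasing order. Then dim K = 1 and the simplices of K are:

  0-simplices (5): a, b, c, d, e
  1-simplices (5): ac, ae, bd, be, cd

Hence C_0 ≅ Z^5, C_1 ≅ Z^5.

Boundary ∂_1: C_1 → C_0 is given by ∂[p,q] = [q] − [p]. For instance
  ∂bd = d − b.
The 5×5 boundary matrix has rank 4 and Smith normal form diag(1,1,1,1).

Computing H_k = (kernel of ∂_k) / (image of ∂_{k+1}):

  H_0: rank C_0 − rank ∂_1 = 5 − 4 = 1, and the invariant factors of ∂_1 are all 1, so H_0 = Z.
  H_1: rank ker ∂_1 − rank ∂_2 = (5 − 4) − 0 = 1, and there is no ∂_2, so H_1 = Z.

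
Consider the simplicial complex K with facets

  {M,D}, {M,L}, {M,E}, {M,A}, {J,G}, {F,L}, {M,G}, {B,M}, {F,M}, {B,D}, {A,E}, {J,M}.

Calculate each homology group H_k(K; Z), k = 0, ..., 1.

H_0 ≅ Z,  H_1 ≅ Z^4.

Order the vertices as A < B < D < E < F < G < J < L < M. Listing each simplex with vertices in this order, K has dimension 1 with simplices:

  0-simplices (9): A, B, D, E, F, G, J, L, M
  1-simplices (12): AE, AM, BD, BM, DM, EM, FL, FM, GJ, GM, JM, LM

giving chain groups C_0 ≅ Z^9, C_1 ≅ Z^12.

Boundary ∂_1: C_1 → C_0 sends each edge [p,q] (with p < q) to q − p.
This gives a 9×12 integer matrix of rank 8; reducing to Smith normal form yields diagonal entries (1,1,1,1,1,1,1,1).

Computing H_k = (kernel of ∂_k) / (image of ∂_{k+1}):

  H_0: rank C_0 − rank ∂_1 = 9 − 8 = 1, and the invariant factors of ∂_1 are all 1, so H_0 ≅ Z.
  H_1: rank ker ∂_1 − rank ∂_2 = (12 − 8) − 0 = 4, and there is no ∂_2, so H_1 ≅ Z^4.

As a check, the Euler characteristic is 9 − 12 = -3, which agrees with 1 − 4 = -3.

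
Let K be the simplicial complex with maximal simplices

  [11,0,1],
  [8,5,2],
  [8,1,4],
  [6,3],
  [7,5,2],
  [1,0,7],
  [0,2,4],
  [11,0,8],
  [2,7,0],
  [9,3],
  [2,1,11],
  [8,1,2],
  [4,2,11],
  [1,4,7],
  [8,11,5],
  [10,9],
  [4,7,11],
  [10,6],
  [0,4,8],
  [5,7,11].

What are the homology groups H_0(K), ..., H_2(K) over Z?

H_0 = Z^2,  H_1 = Z^3,  H_2 = Z.

Take the total order 0 < 1 < 2 < 3 < 4 < 5 < 6 < 7 < 8 < 9 < 10 < 11 on the vertex set. Then K (dimension 2) consists of the simplices:

  0-simplices (12): [0], [1], [2], [3], [4], [5], [6], [7], [8], [9], [10], [11]
  1-simplices (28): (28 of them)
  2-simplices (16): [0,1,7], [0,1,11], [0,2,4], [0,2,7], [0,4,8], [0,8,11], [1,2,8], [1,2,11], [1,4,7], [1,4,8], [2,4,11], [2,5,7], [2,5,8], [4,7,11], [5,7,11], [5,8,11]

Hence C_0 ≅ Z^12, C_1 ≅ Z^28, C_2 ≅ Z^16.

The boundary map ∂_1: C_1 → C_0 is given by ∂[p,q] = [q] − [p].
The resulting 12×28 matrix has rank 10, and its Smith normal form has invariant factors (1,1,1,1,1,1,1,1,1,1).

The boundary map ∂_2: C_2 → C_1 acts by ∂[p,q,r] = [q,r] − [p,r] + [p,q]. For instance
  ∂[0,1,11] = [1,11] − [0,11] + [0,1],
  ∂[2,5,7] = [5,7] − [2,7] + [2,5].
As a 28×16 matrix over Z this has rank 15, with invariant factors (1,1,1,1,1,1,1,1,1,1,1,1,1,1,1).

Now H_k = ker ∂_k / im ∂_{k+1}, so:

  H_0: rank C_0 − rank ∂_1 = 12 − 10 = 2, and the invariant factors of ∂_1 are all 1, so H_0 ≅ Z^2.
  H_1: rank ker ∂_1 − rank ∂_2 = (28 − 10) − 15 = 3, and the invariant factors of ∂_2 are all 1, so H_1 ≅ Z^3.
  H_2: rank ker ∂_2 − rank ∂_3 = (16 − 15) − 0 = 1, and there is no ∂_3, so H_2 ≅ Z.

As a check, the Euler characteristic is 12 − 28 + 16 = 0, which agrees with 2 − 3 + 1 = 0.
(K is a triangulation of the disjoint union of the torus T^2 and the circle S^1.)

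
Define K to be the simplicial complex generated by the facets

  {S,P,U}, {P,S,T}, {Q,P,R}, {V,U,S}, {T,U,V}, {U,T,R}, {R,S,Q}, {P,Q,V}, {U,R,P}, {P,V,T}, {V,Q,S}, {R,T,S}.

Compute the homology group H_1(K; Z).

Order the vertices as P < Q < R < S < T < U < V. Listing each simplex with vertices in this order, K has dimension 2 with simplices:

  0-simplices (7): P, Q, R, S, T, U, V
  1-simplices (18): PQ, PR, PS, PT, PU, PV, QR, QS, QV, RS, RT, RU, ST, SU, SV, TU, TV, UV
  2-simplices (12): PQR, PQV, PRU, PST, PSU, PTV, QRS, QSV, RST, RTU, SUV, TUV

giving chain groups C_0 ≅ Z^7, C_1 ≅ Z^18, C_2 ≅ Z^12.

Boundary ∂_1: C_1 → C_0 is given by ∂[p,q] = [q] − [p].
This gives a 7×18 integer matrix of rank 6; reducing to Smith normal form yields diagonal entries (1,1,1,1,1,1).

∂_2: C_2 → C_1 maps a triangle to the signed sum of its edges. For instance
  ∂PRU = RU − PU + PR,
  ∂PQR = QR − PR + PQ.
As a 18×12 matrix over Z this has rank 12, with invariant factors (1,1,1,1,1,1,1,1,1,1,1,2).

Now H_k = ker ∂_k / im ∂_{k+1}, so:

  H_1: rank ker ∂_1 − rank ∂_2 = (18 − 6) − 12 = 0, and ∂_2 has invariant factor 2 > 1, so H_1 ≅ Z/2.

H_1 ≅ Z/2.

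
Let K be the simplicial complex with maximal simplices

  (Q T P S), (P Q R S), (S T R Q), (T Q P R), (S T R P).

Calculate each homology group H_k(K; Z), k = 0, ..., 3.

Take the total order P < Q < R < S < T on the vertex set. Then K (dimension 3) consists of the simplices:

  0-simplices (5): P, Q, R, S, T
  1-simplices (10): PQ, PR, PS, PT, QR, QS, QT, RS, RT, ST
  2-simplices (10): PQR, PQS, PQT, PRS, PRT, PST, QRS, QRT, QST, RST
  3-simplices (5): PQRS, PQRT, PQST, PRST, QRST

Hence C_0 ≅ Z^5, C_1 ≅ Z^10, C_2 ≅ Z^10, C_3 ≅ Z^5.

Boundary ∂_1: C_1 → C_0 maps an edge to its endpoints' difference, ∂[p,q] = q − p. For instance
  ∂QR = R − Q.
As a 5×10 matrix over Z this has rank 4, with invariant factors (1,1,1,1).

Boundary ∂_2: C_2 → C_1 sends each 2-simplex [p,q,r] to [q,r] − [p,r] + [p,q]. For instance
  ∂PST = ST − PT + PS,
  ∂PQS = QS − PS + PQ.
This gives a 10×10 integer matrix of rank 6; reducing to Smith normal form yields diagonal entries (1,1,1,1,1,1).

Boundary ∂_3: C_3 → C_2 sends each 3-simplex σ to the alternating sum Σ_i (−1)^i (σ with its i-th vertex removed). For instance
  ∂PQRS = QRS − PRS + PQS − PQR,
  ∂PRST = RST − PST + PRT − PRS.
The resulting 10×5 matrix has rank 4, and its Smith normal form has invariant factors (1,1,1,1).

Computing H_k = (kernel of ∂_k) / (image of ∂_{k+1}):

  H_0: rank C_0 − rank ∂_1 = 5 − 4 = 1, and the invariant factors of ∂_1 are all 1, so H_0 = Z.
  H_1: rank ker ∂_1 − rank ∂_2 = (10 − 4) − 6 = 0, and the invariant factors of ∂_2 are all 1, so H_1 = 0.
  H_2: rank ker ∂_2 − rank ∂_3 = (10 − 6) − 4 = 0, and the invariant factors of ∂_3 are all 1, so H_2 = 0.
  H_3: rank ker ∂_3 − rank ∂_4 = (5 − 4) − 0 = 1, and there is no ∂_4, so H_3 = Z.

(K is a triangulation of the 3-sphere S^3.)

H_0 ≅ Z,  H_1 = 0,  H_2 = 0,  H_3 ≅ Z.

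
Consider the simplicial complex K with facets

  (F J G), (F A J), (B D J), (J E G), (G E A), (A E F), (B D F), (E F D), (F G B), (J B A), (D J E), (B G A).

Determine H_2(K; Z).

K has 7 vertices, 18 edges, 12 triangles.
rank ∂_2 = 12, rank ∂_3 = 0 ⇒ b_2 = 12 − 12 − 0 = 0. So H_2 = 0.

H_2 = 0.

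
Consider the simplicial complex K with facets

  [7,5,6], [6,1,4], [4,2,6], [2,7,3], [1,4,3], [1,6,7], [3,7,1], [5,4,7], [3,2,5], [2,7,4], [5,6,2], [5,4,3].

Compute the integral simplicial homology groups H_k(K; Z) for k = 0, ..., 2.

H_0 ≅ Z,  H_1 ≅ Z/2,  H_2 = 0.

Fix the vertex order 1 < 2 < 3 < 4 < 5 < 6 < 7 and write every simplex with vertices in increasing order. Then dim K = 2 and the simplices of K are:

  0-simplices (7): [1], [2], [3], [4], [5], [6], [7]
  1-simplices (18): [1,3], [1,4], [1,6], [1,7], [2,3], [2,4], [2,5], [2,6], [2,7], [3,4], [3,5], [3,7], [4,5], [4,6], [4,7], [5,6], [5,7], [6,7]
  2-simplices (12): [1,3,4], [1,3,7], [1,4,6], [1,6,7], [2,3,5], [2,3,7], [2,4,6], [2,4,7], [2,5,6], [3,4,5], [4,5,7], [5,6,7]

so the chain groups are C_0 ≅ Z^7, C_1 ≅ Z^18, C_2 ≅ Z^12.

∂_1: C_1 → C_0 maps an edge to its endpoints' difference, ∂[p,q] = q − p.
The resulting 7×18 matrix has rank 6, and its Smith normal form has invariant factors (1,1,1,1,1,1).

∂_2: C_2 → C_1 maps a triangle to the signed sum of its edges. For instance
  ∂[5,6,7] = [6,7] − [5,7] + [5,6],
  ∂[2,3,7] = [3,7] − [2,7] + [2,3].
The 18×12 boundary matrix has rank 12 and Smith normal form diag(1,1,1,1,1,1,1,1,1,1,1,2).

Now H_k = ker ∂_k / im ∂_{k+1}, so:

  H_0: rank C_0 − rank ∂_1 = 7 − 6 = 1, and the invariant factors of ∂_1 are all 1, so H_0 = Z.
  H_1: rank ker ∂_1 − rank ∂_2 = (18 − 6) − 12 = 0, and ∂_2 has invariant factor 2 > 1, so H_1 = Z/2.
  H_2: rank ker ∂_2 − rank ∂_3 = (12 − 12) − 0 = 0, and there is no ∂_3, so H_2 = 0.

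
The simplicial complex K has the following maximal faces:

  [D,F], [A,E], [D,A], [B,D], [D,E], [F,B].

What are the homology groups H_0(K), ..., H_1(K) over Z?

Order the vertices as A < B < D < E < F. Listing each simplex with vertices in this order, K has dimension 1 with simplices:

  0-simplices (5): A, B, D, E, F
  1-simplices (6): AD, AE, BD, BF, DE, DF

so the chain groups are C_0 ≅ Z^5, C_1 ≅ Z^6.

∂_1: C_1 → C_0 maps an edge to its endpoints' difference, ∂[p,q] = q − p. For instance
  ∂BF = F − B.
The 5×6 boundary matrix has rank 4 and Smith normal form diag(1,1,1,1).

From H_k ≅ ker(∂_k) / im(∂_{k+1}) we obtain:

  H_0: rank C_0 − rank ∂_1 = 5 − 4 = 1, and the invariant factors of ∂_1 are all 1, so H_0 = Z.
  H_1: rank ker ∂_1 − rank ∂_2 = (6 − 4) − 0 = 2, and there is no ∂_2, so H_1 = Z^2.

As a check, the Euler characteristic is 5 − 6 = -1, which agrees with 1 − 2 = -1.

H_0 = Z,  H_1 = Z^2.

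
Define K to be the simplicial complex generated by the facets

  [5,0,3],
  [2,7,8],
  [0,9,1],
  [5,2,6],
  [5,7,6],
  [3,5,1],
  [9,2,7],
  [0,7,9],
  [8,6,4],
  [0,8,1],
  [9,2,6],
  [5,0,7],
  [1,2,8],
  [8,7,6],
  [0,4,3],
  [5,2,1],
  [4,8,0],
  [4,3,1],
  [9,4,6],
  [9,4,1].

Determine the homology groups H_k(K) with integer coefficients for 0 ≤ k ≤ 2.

Order the vertices as 0 < 1 < 2 < 3 < 4 < 5 < 6 < 7 < 8 < 9. Listing each simplex with vertices in this order, K has dimension 2 with simplices:

  0-simplices (10): [0], [1], [2], [3], [4], [5], [6], [7], [8], [9]
  1-simplices (30): (30 of them)
  2-simplices (20): (20 of them)

Hence C_0 ≅ Z^10, C_1 ≅ Z^30, C_2 ≅ Z^20.

The boundary map ∂_1: C_1 → C_0 sends each edge [p,q] (with p < q) to q − p. For instance
  ∂[2,8] = [8] − [2].
This gives a 10×30 integer matrix of rank 9; reducing to Smith normal form yields diagonal entries (1,1,1,1,1,1,1,1,1).

Boundary ∂_2: C_2 → C_1 sends each 2-simplex [p,q,r] to [q,r] − [p,r] + [p,q]. For instance
  ∂[4,6,8] = [6,8] − [4,8] + [4,6],
  ∂[0,1,9] = [1,9] − [0,9] + [0,1].
As a 30×20 matrix over Z this has rank 20, with invariant factors (1,1,1,1,1,1,1,1,1,1,1,1,1,1,1,1,1,1,1,2).

Computing H_k = (kernel of ∂_k) / (image of ∂_{k+1}):

  H_0: rank C_0 − rank ∂_1 = 10 − 9 = 1, and the invariant factors of ∂_1 are all 1, so H_0 ≅ Z.
  H_1: rank ker ∂_1 − rank ∂_2 = (30 − 9) − 20 = 1, and ∂_2 has invariant factor 2 > 1, so H_1 ≅ Z ⊕ Z/2.
  H_2: rank ker ∂_2 − rank ∂_3 = (20 − 20) − 0 = 0, and there is no ∂_3, so H_2 ≅ 0.

As a check, the Euler characteristic is 10 − 30 + 20 = 0, which agrees with 1 − 1 + 0 = 0.

H_0 = Z,  H_1 = Z ⊕ Z/2,  H_2 = 0.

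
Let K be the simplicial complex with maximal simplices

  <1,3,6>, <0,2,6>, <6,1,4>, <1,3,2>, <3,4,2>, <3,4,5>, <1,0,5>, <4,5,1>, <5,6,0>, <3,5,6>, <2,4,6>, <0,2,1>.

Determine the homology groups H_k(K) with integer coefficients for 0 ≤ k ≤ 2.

H_0 = Z,  H_1 = Z_2,  H_2 = 0.

Order the vertices as 0 < 1 < 2 < 3 < 4 < 5 < 6. Listing each simplex with vertices in this order, K has dimension 2 with simplices:

  0-simplices (7): [0], [1], [2], [3], [4], [5], [6]
  1-simplices (18): [0,1], [0,2], [0,5], [0,6], [1,2], [1,3], [1,4], [1,5], [1,6], [2,3], [2,4], [2,6], [3,4], [3,5], [3,6], [4,5], [4,6], [5,6]
  2-simplices (12): [0,1,2], [0,1,5], [0,2,6], [0,5,6], [1,2,3], [1,3,6], [1,4,5], [1,4,6], [2,3,4], [2,4,6], [3,4,5], [3,5,6]

so the chain groups are C_0 ≅ Z^7, C_1 ≅ Z^18, C_2 ≅ Z^12.

The boundary map ∂_1: C_1 → C_0 maps an edge to its endpoints' difference, ∂[p,q] = q − p.
This gives a 7×18 integer matrix of rank 6; reducing to Smith normal form yields diagonal entries (1,1,1,1,1,1).

The boundary map ∂_2: C_2 → C_1 sends each 2-simplex [p,q,r] to [q,r] − [p,r] + [p,q]. For instance
  ∂[1,4,6] = [4,6] − [1,6] + [1,4],
  ∂[1,4,5] = [4,5] − [1,5] + [1,4].
This gives a 18×12 integer matrix of rank 12; reducing to Smith normal form yields diagonal entries (1,1,1,1,1,1,1,1,1,1,1,2).

Now H_k = ker ∂_k / im ∂_{k+1}, so:

  H_0: rank C_0 − rank ∂_1 = 7 − 6 = 1, and the invariant factors of ∂_1 are all 1, so H_0 = Z.
  H_1: rank ker ∂_1 − rank ∂_2 = (18 − 6) − 12 = 0, and ∂_2 has invariant factor 2 > 1, so H_1 = Z_2.
  H_2: rank ker ∂_2 − rank ∂_3 = (12 − 12) − 0 = 0, and there is no ∂_3, so H_2 = 0.

As a check, the Euler characteristic is 7 − 18 + 12 = 1, which agrees with 1 − 0 + 0 = 1.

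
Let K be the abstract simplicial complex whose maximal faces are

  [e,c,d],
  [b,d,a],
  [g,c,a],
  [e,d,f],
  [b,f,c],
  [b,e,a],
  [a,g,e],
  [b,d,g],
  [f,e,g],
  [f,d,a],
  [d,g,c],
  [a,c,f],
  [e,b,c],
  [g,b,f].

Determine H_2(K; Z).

Take the total order a < b < c < d < e < f < g on the vertex set. Then K (dimension 2) consists of the simplices:

  0-simplices (7): a, b, c, d, e, f, g
  1-simplices (21): ab, ac, ad, ae, af, ag, bc, bd, be, bf, bg, cd, ce, cf, cg, de, df, dg, ef, eg, fg
  2-simplices (14): abd, abe, acf, acg, adf, aeg, bce, bcf, bdg, bfg, cde, cdg, def, efg

giving chain groups C_0 ≅ Z^7, C_1 ≅ Z^21, C_2 ≅ Z^14.

Boundary ∂_1: C_1 → C_0 maps an edge to its endpoints' difference, ∂[p,q] = q − p.
As a 7×21 matrix over Z this has rank 6, with invariant factors (1,1,1,1,1,1).

The boundary map ∂_2: C_2 → C_1 maps a triangle to the signed sum of its edges. For instance
  ∂aeg = eg − ag + ae,
  ∂abd = bd − ad + ab.
This gives a 21×14 integer matrix of rank 13; reducing to Smith normal form yields diagonal entries (1,1,1,1,1,1,1,1,1,1,1,1,1).

From H_k ≅ ker(∂_k) / im(∂_{k+1}) we obtain:

  H_2: rank ker ∂_2 − rank ∂_3 = (14 − 13) − 0 = 1, and there is no ∂_3, so H_2 ≅ Z.

(K is a triangulation of the torus T^2.)

H_2 = Z.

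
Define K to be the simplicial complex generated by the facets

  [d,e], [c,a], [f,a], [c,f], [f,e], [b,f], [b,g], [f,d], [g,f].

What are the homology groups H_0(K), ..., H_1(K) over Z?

Take the total order a < b < c < d < e < f < g on the vertex set. Then K (dimension 1) consists of the simplices:

  0-simplices (7): a, b, c, d, e, f, g
  1-simplices (9): ac, af, bf, bg, cf, de, df, ef, fg

so the chain groups are C_0 ≅ Z^7, C_1 ≅ Z^9.

Boundary ∂_1: C_1 → C_0 sends each edge [p,q] (with p < q) to q − p. For instance
  ∂cf = f − c.
The 7×9 boundary matrix has rank 6 and Smith normal form diag(1,1,1,1,1,1).

Reading off H_k = ker ∂_k / im ∂_{k+1}:

  H_0: rank C_0 − rank ∂_1 = 7 − 6 = 1, and the invariant factors of ∂_1 are all 1, so H_0 ≅ Z.
  H_1: rank ker ∂_1 − rank ∂_2 = (9 − 6) − 0 = 3, and there is no ∂_2, so H_1 ≅ Z^3.

H_0 ≅ Z,  H_1 ≅ Z^3.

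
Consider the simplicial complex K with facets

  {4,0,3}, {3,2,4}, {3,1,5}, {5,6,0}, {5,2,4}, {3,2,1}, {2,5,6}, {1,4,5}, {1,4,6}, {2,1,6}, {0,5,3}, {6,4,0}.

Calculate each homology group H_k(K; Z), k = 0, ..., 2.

H_0 = Z,  H_1 = Z/2,  H_2 = 0.

We work with the vertex ordering 0 < 1 < 2 < 3 < 4 < 5 < 6. The simplices of K, each written with vertices in increasing order, are:

  0-simplices (7): [0], [1], [2], [3], [4], [5], [6]
  1-simplices (18): [0,3], [0,4], [0,5], [0,6], [1,2], [1,3], [1,4], [1,5], [1,6], [2,3], [2,4], [2,5], [2,6], [3,4], [3,5], [4,5], [4,6], [5,6]
  2-simplices (12): [0,3,4], [0,3,5], [0,4,6], [0,5,6], [1,2,3], [1,2,6], [1,3,5], [1,4,5], [1,4,6], [2,3,4], [2,4,5], [2,5,6]

giving chain groups C_0 ≅ Z^7, C_1 ≅ Z^18, C_2 ≅ Z^12.

∂_1: C_1 → C_0 is given by ∂[p,q] = [q] − [p].
The 7×18 boundary matrix has rank 6 and Smith normal form diag(1,1,1,1,1,1).

∂_2: C_2 → C_1 sends each 2-simplex [p,q,r] to [q,r] − [p,r] + [p,q]. For instance
  ∂[1,4,6] = [4,6] − [1,6] + [1,4],
  ∂[0,5,6] = [5,6] − [0,6] + [0,5].
The 18×12 boundary matrix has rank 12 and Smith normal form diag(1,1,1,1,1,1,1,1,1,1,1,2).

Now H_k = ker ∂_k / im ∂_{k+1}, so:

  H_0: rank C_0 − rank ∂_1 = 7 − 6 = 1, and the invariant factors of ∂_1 are all 1, so H_0 = Z.
  H_1: rank ker ∂_1 − rank ∂_2 = (18 − 6) − 12 = 0, and ∂_2 has invariant factor 2 > 1, so H_1 = Z/2.
  H_2: rank ker ∂_2 − rank ∂_3 = (12 − 12) − 0 = 0, and there is no ∂_3, so H_2 = 0.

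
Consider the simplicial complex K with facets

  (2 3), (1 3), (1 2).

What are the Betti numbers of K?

K has 3 vertices, 3 edges.
rank ∂_0 = 0, rank ∂_1 = 2 ⇒ b_0 = 3 − 0 − 2 = 1; all invariant factors of ∂_1 are 1 so no torsion. So H_0 = Z.
rank ∂_1 = 2, rank ∂_2 = 0 ⇒ b_1 = 3 − 2 − 0 = 1. So H_1 = Z.

b_0 = 1, b_1 = 1.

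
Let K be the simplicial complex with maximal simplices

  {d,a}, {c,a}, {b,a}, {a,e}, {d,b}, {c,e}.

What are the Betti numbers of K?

Take the total order a < b < c < d < e on the vertex set. Then K (dimension 1) consists of the simplices:

  0-simplices (5): a, b, c, d, e
  1-simplices (6): ab, ac, ad, ae, bd, ce

Hence C_0 ≅ Z^5, C_1 ≅ Z^6.

∂_1: C_1 → C_0 is given by ∂[p,q] = [q] − [p].
The resulting 5×6 matrix has rank 4, and its Smith normal form has invariant factors (1,1,1,1).

From H_k ≅ ker(∂_k) / im(∂_{k+1}) we obtain:

  H_0: rank C_0 − rank ∂_1 = 5 − 4 = 1, and the invariant factors of ∂_1 are all 1, so H_0 = Z.
  H_1: rank ker ∂_1 − rank ∂_2 = (6 − 4) − 0 = 2, and there is no ∂_2, so H_1 = Z^2.

Hence the Betti numbers are b_0 = 1, b_1 = 2.

b_0 = 1, b_1 = 2.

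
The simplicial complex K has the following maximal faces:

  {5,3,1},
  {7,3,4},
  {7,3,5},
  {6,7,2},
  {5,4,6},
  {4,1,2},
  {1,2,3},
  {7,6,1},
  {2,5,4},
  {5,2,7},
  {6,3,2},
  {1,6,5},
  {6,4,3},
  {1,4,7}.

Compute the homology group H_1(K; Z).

H_1 = Z^2.

Order the vertices as 1 < 2 < 3 < 4 < 5 < 6 < 7. Listing each simplex with vertices in this order, K has dimension 2 with simplices:

  0-simplices (7): [1], [2], [3], [4], [5], [6], [7]
  1-simplices (21): [1,2], [1,3], [1,4], [1,5], [1,6], [1,7], [2,3], [2,4], [2,5], [2,6], [2,7], [3,4], [3,5], [3,6], [3,7], [4,5], [4,6], [4,7], [5,6], [5,7], [6,7]
  2-simplices (14): [1,2,3], [1,2,4], [1,3,5], [1,4,7], [1,5,6], [1,6,7], [2,3,6], [2,4,5], [2,5,7], [2,6,7], [3,4,6], [3,4,7], [3,5,7], [4,5,6]

so the chain groups are C_0 ≅ Z^7, C_1 ≅ Z^21, C_2 ≅ Z^14.

The boundary map ∂_1: C_1 → C_0 maps an edge to its endpoints' difference, ∂[p,q] = q − p. For instance
  ∂[4,5] = [5] − [4].
This gives a 7×21 integer matrix of rank 6; reducing to Smith normal form yields diagonal entries (1,1,1,1,1,1).

∂_2: C_2 → C_1 maps a triangle to the signed sum of its edges. For instance
  ∂[3,4,7] = [4,7] − [3,7] + [3,4],
  ∂[1,2,4] = [2,4] − [1,4] + [1,2].
As a 21×14 matrix over Z this has rank 13, with invariant factors (1,1,1,1,1,1,1,1,1,1,1,1,1).

Computing H_k = (kernel of ∂_k) / (image of ∂_{k+1}):

  H_1: rank ker ∂_1 − rank ∂_2 = (21 − 6) − 13 = 2, and the invariant factors of ∂_2 are all 1, so H_1 ≅ Z^2.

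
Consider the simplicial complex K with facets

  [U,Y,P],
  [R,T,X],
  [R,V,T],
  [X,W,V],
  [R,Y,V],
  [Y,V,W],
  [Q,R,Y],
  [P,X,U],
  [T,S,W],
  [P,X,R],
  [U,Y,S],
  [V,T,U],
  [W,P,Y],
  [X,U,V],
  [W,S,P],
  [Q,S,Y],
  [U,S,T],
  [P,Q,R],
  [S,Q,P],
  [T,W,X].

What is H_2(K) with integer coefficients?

K has 10 vertices, 30 edges, 20 triangles.
rank ∂_2 = 20, rank ∂_3 = 0 ⇒ b_2 = 20 − 20 − 0 = 0. So H_2 ≅ 0.

H_2 = 0.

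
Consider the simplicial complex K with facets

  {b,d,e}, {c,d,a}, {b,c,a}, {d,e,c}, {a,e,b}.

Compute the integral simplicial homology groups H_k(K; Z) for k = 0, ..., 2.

H_0 ≅ Z,  H_1 ≅ Z,  H_2 = 0.

Order the vertices as a < b < c < d < e. Listing each simplex with vertices in this order, K has dimension 2 with simplices:

  0-simplices (5): a, b, c, d, e
  1-simplices (10): ab, ac, ad, ae, bc, bd, be, cd, ce, de
  2-simplices (5): abc, abe, acd, bde, cde

so the chain groups are C_0 ≅ Z^5, C_1 ≅ Z^10, C_2 ≅ Z^5.

∂_1: C_1 → C_0 is given by ∂[p,q] = [q] − [p].
The 5×10 boundary matrix has rank 4 and Smith normal form diag(1,1,1,1).

∂_2: C_2 → C_1 maps a triangle to the signed sum of its edges. For instance
  ∂cde = de − ce + cd,
  ∂bde = de − be + bd.
The 10×5 boundary matrix has rank 5 and Smith normal form diag(1,1,1,1,1).

From H_k ≅ ker(∂_k) / im(∂_{k+1}) we obtain:

  H_0: rank C_0 − rank ∂_1 = 5 − 4 = 1, and the invariant factors of ∂_1 are all 1, so H_0 = Z.
  H_1: rank ker ∂_1 − rank ∂_2 = (10 − 4) − 5 = 1, and the invariant factors of ∂_2 are all 1, so H_1 = Z.
  H_2: rank ker ∂_2 − rank ∂_3 = (5 − 5) − 0 = 0, and there is no ∂_3, so H_2 = 0.

As a check, the Euler characteristic is 5 − 10 + 5 = 0, which agrees with 1 − 1 + 0 = 0.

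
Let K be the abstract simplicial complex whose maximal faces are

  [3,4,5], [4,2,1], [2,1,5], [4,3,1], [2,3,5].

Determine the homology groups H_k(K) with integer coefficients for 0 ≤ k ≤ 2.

H_0 ≅ Z,  H_1 ≅ Z,  H_2 = 0.

We work with the vertex ordering 1 < 2 < 3 < 4 < 5. The simplices of K, each written with vertices in increasing order, are:

  0-simplices (5): [1], [2], [3], [4], [5]
  1-simplices (10): [1,2], [1,3], [1,4], [1,5], [2,3], [2,4], [2,5], [3,4], [3,5], [4,5]
  2-simplices (5): [1,2,4], [1,2,5], [1,3,4], [2,3,5], [3,4,5]

giving chain groups C_0 ≅ Z^5, C_1 ≅ Z^10, C_2 ≅ Z^5.

∂_1: C_1 → C_0 sends each edge [p,q] (with p < q) to q − p.
The 5×10 boundary matrix has rank 4 and Smith normal form diag(1,1,1,1).

Boundary ∂_2: C_2 → C_1 sends each 2-simplex [p,q,r] to [q,r] − [p,r] + [p,q]. For instance
  ∂[3,4,5] = [4,5] − [3,5] + [3,4],
  ∂[2,3,5] = [3,5] − [2,5] + [2,3].
This gives a 10×5 integer matrix of rank 5; reducing to Smith normal form yields diagonal entries (1,1,1,1,1).

Computing H_k = (kernel of ∂_k) / (image of ∂_{k+1}):

  H_0: rank C_0 − rank ∂_1 = 5 − 4 = 1, and the invariant factors of ∂_1 are all 1, so H_0 ≅ Z.
  H_1: rank ker ∂_1 − rank ∂_2 = (10 − 4) − 5 = 1, and the invariant factors of ∂_2 are all 1, so H_1 ≅ Z.
  H_2: rank ker ∂_2 − rank ∂_3 = (5 − 5) − 0 = 0, and there is no ∂_3, so H_2 ≅ 0.

As a check, the Euler characteristic is 5 − 10 + 5 = 0, which agrees with 1 − 1 + 0 = 0.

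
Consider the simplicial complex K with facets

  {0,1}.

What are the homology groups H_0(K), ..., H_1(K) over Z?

Take the total order 0 < 1 on the vertex set. Then K (dimension 1) consists of the simplices:

  0-simplices (2): [0], [1]
  1-simplices (1): [0,1]

so the chain groups are C_0 ≅ Z^2, C_1 ≅ Z^1.

∂_1: C_1 → C_0 sends each edge [p,q] (with p < q) to q − p. For instance
  ∂[0,1] = [1] − [0].
The resulting 2×1 matrix has rank 1, and its Smith normal form has invariant factors (1).

Now H_k = ker ∂_k / im ∂_{k+1}, so:

  H_0: rank C_0 − rank ∂_1 = 2 − 1 = 1, and the invariant factors of ∂_1 are all 1, so H_0 ≅ Z.
  H_1: rank ker ∂_1 − rank ∂_2 = (1 − 1) − 0 = 0, and there is no ∂_2, so H_1 ≅ 0.

H_0 ≅ Z,  H_1 = 0.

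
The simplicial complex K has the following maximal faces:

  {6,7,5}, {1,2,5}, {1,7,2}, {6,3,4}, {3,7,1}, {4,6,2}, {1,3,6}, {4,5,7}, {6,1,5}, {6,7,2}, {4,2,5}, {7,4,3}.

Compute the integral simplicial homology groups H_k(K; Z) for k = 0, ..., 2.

H_0 = Z,  H_1 = Z/2,  H_2 = 0.

Fix the vertex order 1 < 2 < 3 < 4 < 5 < 6 < 7 and write every simplex with vertices in increasing order. Then dim K = 2 and the simplices of K are:

  0-simplices (7): [1], [2], [3], [4], [5], [6], [7]
  1-simplices (18): [1,2], [1,3], [1,5], [1,6], [1,7], [2,4], [2,5], [2,6], [2,7], [3,4], [3,6], [3,7], [4,5], [4,6], [4,7], [5,6], [5,7], [6,7]
  2-simplices (12): [1,2,5], [1,2,7], [1,3,6], [1,3,7], [1,5,6], [2,4,5], [2,4,6], [2,6,7], [3,4,6], [3,4,7], [4,5,7], [5,6,7]

giving chain groups C_0 ≅ Z^7, C_1 ≅ Z^18, C_2 ≅ Z^12.

∂_1: C_1 → C_0 sends each edge [p,q] (with p < q) to q − p. For instance
  ∂[5,6] = [6] − [5].
As a 7×18 matrix over Z this has rank 6, with invariant factors (1,1,1,1,1,1).

∂_2: C_2 → C_1 acts by ∂[p,q,r] = [q,r] − [p,r] + [p,q]. For instance
  ∂[1,2,7] = [2,7] − [1,7] + [1,2],
  ∂[1,3,7] = [3,7] − [1,7] + [1,3].
As a 18×12 matrix over Z this has rank 12, with invariant factors (1,1,1,1,1,1,1,1,1,1,1,2).

Computing H_k = (kernel of ∂_k) / (image of ∂_{k+1}):

  H_0: rank C_0 − rank ∂_1 = 7 − 6 = 1, and the invariant factors of ∂_1 are all 1, so H_0 ≅ Z.
  H_1: rank ker ∂_1 − rank ∂_2 = (18 − 6) − 12 = 0, and ∂_2 has invariant factor 2 > 1, so H_1 ≅ Z/2.
  H_2: rank ker ∂_2 − rank ∂_3 = (12 − 12) − 0 = 0, and there is no ∂_3, so H_2 ≅ 0.

As a check, the Euler characteristic is 7 − 18 + 12 = 1, which agrees with 1 − 0 + 0 = 1.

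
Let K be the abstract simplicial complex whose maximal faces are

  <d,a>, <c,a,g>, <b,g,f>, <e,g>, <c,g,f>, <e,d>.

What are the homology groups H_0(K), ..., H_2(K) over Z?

We work with the vertex ordering a < b < c < d < e < f < g. The simplices of K, each written with vertices in increasing order, are:

  0-simplices (7): a, b, c, d, e, f, g
  1-simplices (10): ac, ad, ag, bf, bg, cf, cg, de, eg, fg
  2-simplices (3): acg, bfg, cfg

so the chain groups are C_0 ≅ Z^7, C_1 ≅ Z^10, C_2 ≅ Z^3.

Boundary ∂_1: C_1 → C_0 maps an edge to its endpoints' difference, ∂[p,q] = q − p. For instance
  ∂bg = g − b.
The 7×10 boundary matrix has rank 6 and Smith normal form diag(1,1,1,1,1,1).

Boundary ∂_2: C_2 → C_1 maps a triangle to the signed sum of its edges. For instance
  ∂acg = cg − ag + ac,
  ∂cfg = fg − cg + cf.
The resulting 10×3 matrix has rank 3, and its Smith normal form has invariant factors (1,1,1).

Now H_k = ker ∂_k / im ∂_{k+1}, so:

  H_0: rank C_0 − rank ∂_1 = 7 − 6 = 1, and the invariant factors of ∂_1 are all 1, so H_0 ≅ Z.
  H_1: rank ker ∂_1 − rank ∂_2 = (10 − 6) − 3 = 1, and the invariant factors of ∂_2 are all 1, so H_1 ≅ Z.
  H_2: rank ker ∂_2 − rank ∂_3 = (3 − 3) − 0 = 0, and there is no ∂_3, so H_2 ≅ 0.

As a check, the Euler characteristic is 7 − 10 + 3 = 0, which agrees with 1 − 1 + 0 = 0.

H_0 ≅ Z,  H_1 ≅ Z,  H_2 = 0.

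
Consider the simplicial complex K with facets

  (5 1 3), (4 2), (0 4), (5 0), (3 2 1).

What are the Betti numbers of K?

b_0 = 1, b_1 = 1, b_2 = 0.

Fix the vertex order 0 < 1 < 2 < 3 < 4 < 5 and write every simplex with vertices in increasing order. Then dim K = 2 and the simplices of K are:

  0-simplices (6): [0], [1], [2], [3], [4], [5]
  1-simplices (8): [0,4], [0,5], [1,2], [1,3], [1,5], [2,3], [2,4], [3,5]
  2-simplices (2): [1,2,3], [1,3,5]

Hence C_0 ≅ Z^6, C_1 ≅ Z^8, C_2 ≅ Z^2.

∂_1: C_1 → C_0 maps an edge to its endpoints' difference, ∂[p,q] = q − p.
This gives a 6×8 integer matrix of rank 5; reducing to Smith normal form yields diagonal entries (1,1,1,1,1).

Boundary ∂_2: C_2 → C_1 maps a triangle to the signed sum of its edges. For instance
  ∂[1,3,5] = [3,5] − [1,5] + [1,3],
  ∂[1,2,3] = [2,3] − [1,3] + [1,2].
The 8×2 boundary matrix has rank 2 and Smith normal form diag(1,1).

Computing H_k = (kernel of ∂_k) / (image of ∂_{k+1}):

  H_0: rank C_0 − rank ∂_1 = 6 − 5 = 1, and the invariant factors of ∂_1 are all 1, so H_0 = Z.
  H_1: rank ker ∂_1 − rank ∂_2 = (8 − 5) − 2 = 1, and the invariant factors of ∂_2 are all 1, so H_1 = Z.
  H_2: rank ker ∂_2 − rank ∂_3 = (2 − 2) − 0 = 0, and there is no ∂_3, so H_2 = 0.

Hence the Betti numbers are b_0 = 1, b_1 = 1, b_2 = 0.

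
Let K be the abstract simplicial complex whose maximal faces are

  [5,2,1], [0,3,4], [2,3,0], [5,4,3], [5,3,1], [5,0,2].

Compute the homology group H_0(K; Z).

We work with the vertex ordering 0 < 1 < 2 < 3 < 4 < 5. The simplices of K, each written with vertices in increasing order, are:

  0-simplices (6): [0], [1], [2], [3], [4], [5]
  1-simplices (12): [0,2], [0,3], [0,4], [0,5], [1,2], [1,3], [1,5], [2,3], [2,5], [3,4], [3,5], [4,5]
  2-simplices (6): [0,2,3], [0,2,5], [0,3,4], [1,2,5], [1,3,5], [3,4,5]

giving chain groups C_0 ≅ Z^6, C_1 ≅ Z^12, C_2 ≅ Z^6.

The boundary map ∂_1: C_1 → C_0 is given by ∂[p,q] = [q] − [p].
The 6×12 boundary matrix has rank 5 and Smith normal form diag(1,1,1,1,1).

Boundary ∂_2: C_2 → C_1 sends each 2-simplex [p,q,r] to [q,r] − [p,r] + [p,q]. For instance
  ∂[0,3,4] = [3,4] − [0,4] + [0,3],
  ∂[0,2,5] = [2,5] − [0,5] + [0,2].
This gives a 12×6 integer matrix of rank 6; reducing to Smith normal form yields diagonal entries (1,1,1,1,1,1).

From H_k ≅ ker(∂_k) / im(∂_{k+1}) we obtain:

  H_0: rank C_0 − rank ∂_1 = 6 − 5 = 1, and the invariant factors of ∂_1 are all 1, so H_0 ≅ Z.

H_0 = Z.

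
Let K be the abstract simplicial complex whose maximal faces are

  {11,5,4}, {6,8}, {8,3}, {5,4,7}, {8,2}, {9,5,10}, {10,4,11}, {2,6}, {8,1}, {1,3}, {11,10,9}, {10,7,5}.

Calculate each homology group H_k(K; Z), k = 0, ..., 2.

H_0 = Z^2,  H_1 = Z^3,  H_2 = 0.

Take the total order 1 < 2 < 3 < 4 < 5 < 6 < 7 < 8 < 9 < 10 < 11 on the vertex set. Then K (dimension 2) consists of the simplices:

  0-simplices (11): [1], [2], [3], [4], [5], [6], [7], [8], [9], [10], [11]
  1-simplices (18): [1,3], [1,8], [2,6], [2,8], [3,8], [4,5], [4,7], [4,10], [4,11], [5,7], [5,9], [5,10], [5,11], [6,8], [7,10], [9,10], [9,11], [10,11]
  2-simplices (6): [4,5,7], [4,5,11], [4,10,11], [5,7,10], [5,9,10], [9,10,11]

so the chain groups are C_0 ≅ Z^11, C_1 ≅ Z^18, C_2 ≅ Z^6.

∂_1: C_1 → C_0 sends each edge [p,q] (with p < q) to q − p.
The resulting 11×18 matrix has rank 9, and its Smith normal form has invariant factors (1,1,1,1,1,1,1,1,1).

The boundary map ∂_2: C_2 → C_1 sends each 2-simplex [p,q,r] to [q,r] − [p,r] + [p,q]. For instance
  ∂[5,7,10] = [7,10] − [5,10] + [5,7],
  ∂[9,10,11] = [10,11] − [9,11] + [9,10].
This gives a 18×6 integer matrix of rank 6; reducing to Smith normal form yields diagonal entries (1,1,1,1,1,1).

Computing H_k = (kernel of ∂_k) / (image of ∂_{k+1}):

  H_0: rank C_0 − rank ∂_1 = 11 − 9 = 2, and the invariant factors of ∂_1 are all 1, so H_0 = Z^2.
  H_1: rank ker ∂_1 − rank ∂_2 = (18 − 9) − 6 = 3, and the invariant factors of ∂_2 are all 1, so H_1 = Z^3.
  H_2: rank ker ∂_2 − rank ∂_3 = (6 − 6) − 0 = 0, and there is no ∂_3, so H_2 = 0.

(K is a triangulation of the disjoint union of a wedge of 2 circles and the cylinder S^1 x I.)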